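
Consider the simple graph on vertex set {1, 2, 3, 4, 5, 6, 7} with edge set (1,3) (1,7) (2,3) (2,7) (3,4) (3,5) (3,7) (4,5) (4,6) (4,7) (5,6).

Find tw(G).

A width-2 tree decomposition is:
Bags: B1 = {3, 4, 5}  B2 = {3, 4, 7}  B3 = {1, 3, 7}  B4 = {4, 5, 6}  B5 = {2, 3, 7}
Tree: B1–B2, B2–B3, B1–B4, B3–B5
Each bag holds 3 vertices, so the decomposition has width 2, which upper-bounds the treewidth. On the other hand G contains the 3-clique {3, 4, 5}. A clique must lie in a single bag of any decomposition, so no decomposition can have width below 2. Therefore the treewidth is 2.

2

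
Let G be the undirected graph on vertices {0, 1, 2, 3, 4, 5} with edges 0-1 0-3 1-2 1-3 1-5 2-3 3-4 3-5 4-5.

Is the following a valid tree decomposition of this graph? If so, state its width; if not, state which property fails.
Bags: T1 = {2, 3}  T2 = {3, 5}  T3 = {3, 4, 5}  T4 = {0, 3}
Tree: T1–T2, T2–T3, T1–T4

A tree decomposition must satisfy three properties: every vertex lies in some bag; for every edge, both endpoints lie together in some bag; and for every vertex, the bags containing it form a connected subtree. Here vertex 1 appears in no bag, so the decomposition is invalid.

No — vertex 1 appears in no bag.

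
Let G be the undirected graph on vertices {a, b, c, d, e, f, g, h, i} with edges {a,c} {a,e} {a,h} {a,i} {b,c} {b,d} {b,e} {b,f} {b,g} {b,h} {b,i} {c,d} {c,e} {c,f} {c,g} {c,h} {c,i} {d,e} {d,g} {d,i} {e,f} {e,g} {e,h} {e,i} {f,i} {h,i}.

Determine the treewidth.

4

A width-4 tree decomposition is:
Bags: B1 = {b, c, d, e, g}  B2 = {b, c, d, e, i}  B3 = {b, c, e, f, i}  B4 = {b, c, e, h, i}  B5 = {a, c, e, h, i}
Tree: B1–B2, B2–B3, B2–B4, B4–B5
Every bag has size at most 5, so the width is 5 − 1 = 4 and tw(G) ≤ 4. For the lower bound, the 5 vertices {a, c, e, h, i} are pairwise adjacent, and any tree decomposition puts a clique entirely inside one bag — forcing width ≥ 4. Therefore the treewidth is 4.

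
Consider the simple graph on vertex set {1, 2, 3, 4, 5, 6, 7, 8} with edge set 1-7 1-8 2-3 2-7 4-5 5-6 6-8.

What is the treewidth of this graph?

1

A width-1 tree decomposition is:
Bags: B1 = {4, 5}  B2 = {5, 6}  B3 = {6, 8}  B4 = {1, 8}  B5 = {1, 7}  B6 = {2, 7}  B7 = {2, 3}
Tree: B1–B2, B2–B3, B3–B4, B4–B5, B5–B6, B6–B7
The largest bag has 2 vertices, giving width 1; this decomposition certifies tw(G) ≤ 1. G has an edge, so its treewidth is at least 1. Combining the bounds, tw(G) = 1.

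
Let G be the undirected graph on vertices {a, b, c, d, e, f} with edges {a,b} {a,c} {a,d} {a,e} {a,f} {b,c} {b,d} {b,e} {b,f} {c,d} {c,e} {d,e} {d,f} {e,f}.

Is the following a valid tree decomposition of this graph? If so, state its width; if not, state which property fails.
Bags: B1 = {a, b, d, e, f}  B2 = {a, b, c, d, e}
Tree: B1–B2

Every vertex of G appears in some bag (union = {a, b, c, d, e, f}); every edge is covered by a bag; and for each vertex v the set of bags containing v is connected in the bag tree. The decomposition is therefore valid. The largest bag has 5 vertices, so the width is 4.

Yes; width 4.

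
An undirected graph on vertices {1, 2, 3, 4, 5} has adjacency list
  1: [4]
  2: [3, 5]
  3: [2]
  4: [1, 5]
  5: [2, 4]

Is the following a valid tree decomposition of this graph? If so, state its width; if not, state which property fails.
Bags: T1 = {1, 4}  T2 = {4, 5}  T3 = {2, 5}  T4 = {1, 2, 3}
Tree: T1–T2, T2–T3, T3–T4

A tree decomposition must satisfy three properties: every vertex lies in some bag; for every edge, both endpoints lie together in some bag; and for every vertex, the bags containing it form a connected subtree. Here bags containing vertex 1 are not connected in the tree, so the decomposition is invalid.

No — bags containing vertex 1 are not connected in the tree.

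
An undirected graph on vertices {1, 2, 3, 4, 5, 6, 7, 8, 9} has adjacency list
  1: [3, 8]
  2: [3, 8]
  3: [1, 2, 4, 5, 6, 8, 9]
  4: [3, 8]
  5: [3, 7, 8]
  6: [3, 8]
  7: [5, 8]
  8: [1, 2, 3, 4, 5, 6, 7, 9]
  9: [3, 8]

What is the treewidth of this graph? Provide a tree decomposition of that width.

Treewidth 2.
One such decomposition:
Bags: B1 = {3, 5, 8}  B2 = {3, 6, 8}  B3 = {2, 3, 8}  B4 = {3, 8, 9}  B5 = {3, 4, 8}  B6 = {5, 7, 8}  B7 = {1, 3, 8}
Tree: B1–B2, B2–B3, B3–B4, B4–B5, B1–B6, B1–B7

The largest bag has 3 vertices, giving width 2; this decomposition certifies tw(G) ≤ 2. On the other hand G contains the 3-clique {1, 3, 8}. A clique must lie in a single bag of any decomposition, so no decomposition can have width below 2. Therefore the treewidth is 2.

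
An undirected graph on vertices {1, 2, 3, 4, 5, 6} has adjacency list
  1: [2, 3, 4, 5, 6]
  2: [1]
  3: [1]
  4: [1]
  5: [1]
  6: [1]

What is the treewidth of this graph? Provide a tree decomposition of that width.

The largest bag has 2 vertices, giving width 1; this decomposition certifies tw(G) ≤ 1. G has an edge, so its treewidth is at least 1. Therefore the treewidth is 1.

Treewidth 1.
One optimal decomposition is:
Bags: B1 = {1, 6}  B2 = {1, 3}  B3 = {1, 4}  B4 = {1, 2}  B5 = {1, 5}
Tree: B1–B2, B1–B3, B2–B4, B2–B5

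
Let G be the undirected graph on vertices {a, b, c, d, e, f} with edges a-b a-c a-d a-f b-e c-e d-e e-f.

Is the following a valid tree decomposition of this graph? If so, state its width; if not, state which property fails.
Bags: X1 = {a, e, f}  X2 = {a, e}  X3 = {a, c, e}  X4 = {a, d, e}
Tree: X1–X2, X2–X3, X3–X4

A tree decomposition must satisfy three properties: every vertex lies in some bag; for every edge, both endpoints lie together in some bag; and for every vertex, the bags containing it form a connected subtree. Here vertex b appears in no bag, so the decomposition is invalid.

No — vertex b appears in no bag.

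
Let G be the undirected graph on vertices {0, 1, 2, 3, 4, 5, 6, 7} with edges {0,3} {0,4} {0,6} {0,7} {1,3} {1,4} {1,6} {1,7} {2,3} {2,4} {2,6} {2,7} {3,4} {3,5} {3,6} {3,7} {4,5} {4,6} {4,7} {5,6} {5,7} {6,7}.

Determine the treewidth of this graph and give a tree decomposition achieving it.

Every bag has size at most 5, so the width is 5 − 1 = 4 and tw(G) ≤ 4. For the lower bound, the 5 vertices {0, 3, 4, 6, 7} are pairwise adjacent, and any tree decomposition puts a clique entirely inside one bag — forcing width ≥ 4. Hence tw(G) = 4 exactly.

Treewidth 4.
One such decomposition:
Bags: B1 = {1, 3, 4, 6, 7}  B2 = {2, 3, 4, 6, 7}  B3 = {0, 3, 4, 6, 7}  B4 = {3, 4, 5, 6, 7}
Tree: B1–B2, B2–B3, B3–B4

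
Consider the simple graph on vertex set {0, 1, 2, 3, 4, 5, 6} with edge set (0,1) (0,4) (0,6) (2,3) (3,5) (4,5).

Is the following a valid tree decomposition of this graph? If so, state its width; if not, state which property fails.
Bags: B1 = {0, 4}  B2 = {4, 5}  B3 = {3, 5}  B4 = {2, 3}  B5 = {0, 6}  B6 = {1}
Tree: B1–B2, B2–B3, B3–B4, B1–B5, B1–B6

A tree decomposition must satisfy three properties: every vertex lies in some bag; for every edge, both endpoints lie together in some bag; and for every vertex, the bags containing it form a connected subtree. Here edge (0,1) lies in no bag, so the decomposition is invalid.

No — edge (0,1) lies in no bag.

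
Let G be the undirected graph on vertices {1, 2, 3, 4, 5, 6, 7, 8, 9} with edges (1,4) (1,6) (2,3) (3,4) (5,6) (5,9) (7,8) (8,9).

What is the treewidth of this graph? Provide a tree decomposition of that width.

Treewidth 1.
Bags: B1 = {2, 3}  B2 = {3, 4}  B3 = {1, 4}  B4 = {1, 6}  B5 = {5, 6}  B6 = {5, 9}  B7 = {8, 9}  B8 = {7, 8}
Tree: B1–B2, B2–B3, B3–B4, B4–B5, B5–B6, B6–B7, B7–B8

Every bag has size at most 2, so the width is 2 − 1 = 1 and tw(G) ≤ 1. Since G has at least one edge (e.g. 2–3), it is not an edgeless graph, so tw(G) ≥ 1. Hence tw(G) = 1 exactly.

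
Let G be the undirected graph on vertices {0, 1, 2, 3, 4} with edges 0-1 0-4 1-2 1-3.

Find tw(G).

A width-1 tree decomposition is:
Bags: B1 = {1, 2}  B2 = {1, 3}  B3 = {0, 1}  B4 = {0, 4}
Tree: B1–B2, B2–B3, B3–B4
Every bag has size at most 2, so the width is 2 − 1 = 1 and tw(G) ≤ 1. G has an edge, so its treewidth is at least 1. Hence tw(G) = 1 exactly.

1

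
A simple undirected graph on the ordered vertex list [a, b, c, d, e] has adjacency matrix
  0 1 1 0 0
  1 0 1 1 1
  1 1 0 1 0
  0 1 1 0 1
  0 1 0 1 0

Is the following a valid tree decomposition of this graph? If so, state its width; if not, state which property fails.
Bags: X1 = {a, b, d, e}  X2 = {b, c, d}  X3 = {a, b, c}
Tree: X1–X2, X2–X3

A tree decomposition must satisfy three properties: every vertex lies in some bag; for every edge, both endpoints lie together in some bag; and for every vertex, the bags containing it form a connected subtree. Here bags containing vertex a are not connected in the tree, so the decomposition is invalid.

No — bags containing vertex a are not connected in the tree.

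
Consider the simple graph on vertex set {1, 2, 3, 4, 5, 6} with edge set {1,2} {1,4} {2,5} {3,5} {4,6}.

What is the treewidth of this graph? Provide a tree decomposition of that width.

Each bag holds 2 vertices, so the decomposition has width 1, which upper-bounds the treewidth. Any graph with an edge has treewidth ≥ 1, and G has the edge 3–5. Therefore the treewidth is 1.

Treewidth 1.
One such decomposition:
Bags: B1 = {3, 5}  B2 = {2, 5}  B3 = {1, 2}  B4 = {1, 4}  B5 = {4, 6}
Tree: B1–B2, B2–B3, B3–B4, B4–B5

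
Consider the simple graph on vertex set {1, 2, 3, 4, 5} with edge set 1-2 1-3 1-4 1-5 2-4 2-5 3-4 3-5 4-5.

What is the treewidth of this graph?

3

A width-3 tree decomposition is:
Bags: B1 = {1, 2, 4, 5}  B2 = {1, 3, 4, 5}
Tree: B1–B2
The largest bag has 4 vertices, giving width 3; this decomposition certifies tw(G) ≤ 3. On the other hand G contains the 4-clique {1, 2, 4, 5}. A clique must lie in a single bag of any decomposition, so no decomposition can have width below 3. Combining the bounds, tw(G) = 3.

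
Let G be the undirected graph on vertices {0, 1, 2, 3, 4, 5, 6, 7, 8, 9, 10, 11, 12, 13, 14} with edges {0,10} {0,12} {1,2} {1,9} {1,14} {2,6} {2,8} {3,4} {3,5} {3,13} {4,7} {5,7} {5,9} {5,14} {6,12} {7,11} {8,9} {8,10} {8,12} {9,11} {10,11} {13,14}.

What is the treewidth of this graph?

3

A width-3 tree decomposition is:
Bags: B1 = {0, 6, 10, 12}  B2 = {6, 8, 10, 12}  B3 = {2, 6, 8, 10}  B4 = {2, 8, 10, 11}  B5 = {2, 8, 9, 11}  B6 = {1, 2, 9, 11}  B7 = {1, 7, 9, 11}  B8 = {1, 5, 7, 9}  B9 = {1, 5, 7, 14}  B10 = {4, 5, 7, 14}  B11 = {3, 4, 5, 14}  B12 = {3, 4, 13, 14}
Tree: B1–B2, B2–B3, B3–B4, B4–B5, B5–B6, B6–B7, B7–B8, B8–B9, B9–B10, B10–B11, B11–B12
Every bag has size at most 4, so the width is 4 − 1 = 3 and tw(G) ≤ 3. For the lower bound: the 4 vertex sets {0,6,12}, {10}, {8}, {1,2,9,11} are disjoint, each induces a connected subgraph, and every pair is joined by at least one edge of G. Contracting each set to a single vertex therefore yields K_{4} as a minor, and since treewidth is minor-monotone, tw(G) ≥ tw(K_{4}) = 3. Therefore the treewidth is 3.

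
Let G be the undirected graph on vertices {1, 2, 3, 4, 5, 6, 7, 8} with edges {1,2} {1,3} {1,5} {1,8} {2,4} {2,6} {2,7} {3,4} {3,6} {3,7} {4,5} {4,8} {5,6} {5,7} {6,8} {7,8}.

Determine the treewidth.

A width-4 tree decomposition is:
Bags: B1 = {2, 3, 5, 6, 8}  B2 = {1, 2, 3, 5, 8}  B3 = {2, 3, 4, 5, 8}  B4 = {2, 3, 5, 7, 8}
Tree: B1–B2, B2–B3, B3–B4
The largest bag has 5 vertices, giving width 4; this decomposition certifies tw(G) ≤ 4. For the lower bound: the 5 vertex sets {3,6}, {1,2}, {4,8}, {5}, {7} are disjoint, each induces a connected subgraph, and every pair is joined by at least one edge of G. Contracting each set to a single vertex therefore yields K_{5} as a minor, and since treewidth is minor-monotone, tw(G) ≥ tw(K_{5}) = 4. The upper and lower bounds meet at 4, so that is the treewidth.

4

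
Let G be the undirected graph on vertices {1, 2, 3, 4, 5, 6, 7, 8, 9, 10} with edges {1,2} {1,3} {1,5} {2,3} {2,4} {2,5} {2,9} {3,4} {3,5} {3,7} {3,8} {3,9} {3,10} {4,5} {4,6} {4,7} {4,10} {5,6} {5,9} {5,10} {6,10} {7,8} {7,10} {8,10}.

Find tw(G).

A width-3 tree decomposition is:
Bags: B1 = {3, 4, 7, 10}  B2 = {3, 4, 5, 10}  B3 = {2, 3, 4, 5}  B4 = {2, 3, 5, 9}  B5 = {1, 2, 3, 5}  B6 = {4, 5, 6, 10}  B7 = {3, 7, 8, 10}
Tree: B1–B2, B2–B3, B3–B4, B3–B5, B2–B6, B1–B7
The largest bag has 4 vertices, giving width 3; this decomposition certifies tw(G) ≤ 3. For the lower bound, the 4 vertices {3, 7, 8, 10} are pairwise adjacent, and any tree decomposition puts a clique entirely inside one bag — forcing width ≥ 3. The upper and lower bounds meet at 3, so that is the treewidth.

3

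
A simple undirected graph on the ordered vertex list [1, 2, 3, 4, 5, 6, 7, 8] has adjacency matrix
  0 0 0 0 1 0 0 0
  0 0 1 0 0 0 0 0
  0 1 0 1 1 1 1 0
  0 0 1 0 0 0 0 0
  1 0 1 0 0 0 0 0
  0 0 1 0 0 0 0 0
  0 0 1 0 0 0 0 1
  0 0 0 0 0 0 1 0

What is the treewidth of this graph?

A width-1 tree decomposition is:
Bags: B1 = {2, 3}  B2 = {3, 7}  B3 = {3, 5}  B4 = {7, 8}  B5 = {3, 4}  B6 = {1, 5}  B7 = {3, 6}
Tree: B1–B2, B1–B3, B2–B4, B3–B5, B3–B6, B3–B7
Every bag has size at most 2, so the width is 2 − 1 = 1 and tw(G) ≤ 1. Any graph with an edge has treewidth ≥ 1, and G has the edge 3–2. Therefore the treewidth is 1.

1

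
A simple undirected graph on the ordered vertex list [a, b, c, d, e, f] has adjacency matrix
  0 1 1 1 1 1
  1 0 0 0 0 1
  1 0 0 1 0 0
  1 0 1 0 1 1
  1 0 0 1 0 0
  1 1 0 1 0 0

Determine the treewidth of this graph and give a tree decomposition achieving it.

Treewidth 2.
One optimal decomposition is:
Bags: B1 = {a, c, d}  B2 = {a, d, e}  B3 = {a, d, f}  B4 = {a, b, f}
Tree: B1–B2, B1–B3, B3–B4

Every bag has size at most 3, so the width is 3 − 1 = 2 and tw(G) ≤ 2. Conversely, {a, d, e} is a clique of size 3, and the vertices of any clique must share a bag in every tree decomposition; so some bag has ≥ 3 vertices and tw(G) ≥ 2. The upper and lower bounds meet at 2, so that is the treewidth.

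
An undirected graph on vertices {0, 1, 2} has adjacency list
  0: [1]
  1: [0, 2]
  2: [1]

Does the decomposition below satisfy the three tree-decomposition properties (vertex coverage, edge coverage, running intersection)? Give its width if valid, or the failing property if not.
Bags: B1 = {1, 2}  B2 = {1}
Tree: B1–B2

No — vertex 0 appears in no bag.

A tree decomposition must satisfy three properties: every vertex lies in some bag; for every edge, both endpoints lie together in some bag; and for every vertex, the bags containing it form a connected subtree. Here vertex 0 appears in no bag, so the decomposition is invalid.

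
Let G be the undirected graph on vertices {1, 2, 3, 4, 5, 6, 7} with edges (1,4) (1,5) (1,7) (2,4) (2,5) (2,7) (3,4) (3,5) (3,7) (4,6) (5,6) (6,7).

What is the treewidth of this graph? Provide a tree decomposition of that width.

Treewidth 3.
One such decomposition:
Bags: B1 = {4, 5, 6, 7}  B2 = {3, 4, 5, 7}  B3 = {1, 4, 5, 7}  B4 = {2, 4, 5, 7}
Tree: B1–B2, B2–B3, B3–B4

The largest bag has 4 vertices, giving width 3; this decomposition certifies tw(G) ≤ 3. For the lower bound: the 4 vertex sets {4,6}, {3,5}, {7}, {1} are disjoint, each induces a connected subgraph, and every pair is joined by at least one edge of G. Contracting each set to a single vertex therefore yields K_{4} as a minor, and since treewidth is minor-monotone, tw(G) ≥ tw(K_{4}) = 3. Hence tw(G) = 3 exactly.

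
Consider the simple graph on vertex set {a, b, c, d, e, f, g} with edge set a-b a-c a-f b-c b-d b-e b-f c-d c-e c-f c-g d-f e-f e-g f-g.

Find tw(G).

3

A width-3 tree decomposition is:
Bags: B1 = {a, b, c, f}  B2 = {b, c, e, f}  B3 = {c, e, f, g}  B4 = {b, c, d, f}
Tree: B1–B2, B2–B3, B1–B4
The largest bag has 4 vertices, giving width 3; this decomposition certifies tw(G) ≤ 3. Conversely, {c, e, f, g} is a clique of size 4, and the vertices of any clique must share a bag in every tree decomposition; so some bag has ≥ 4 vertices and tw(G) ≥ 3. Hence tw(G) = 3 exactly.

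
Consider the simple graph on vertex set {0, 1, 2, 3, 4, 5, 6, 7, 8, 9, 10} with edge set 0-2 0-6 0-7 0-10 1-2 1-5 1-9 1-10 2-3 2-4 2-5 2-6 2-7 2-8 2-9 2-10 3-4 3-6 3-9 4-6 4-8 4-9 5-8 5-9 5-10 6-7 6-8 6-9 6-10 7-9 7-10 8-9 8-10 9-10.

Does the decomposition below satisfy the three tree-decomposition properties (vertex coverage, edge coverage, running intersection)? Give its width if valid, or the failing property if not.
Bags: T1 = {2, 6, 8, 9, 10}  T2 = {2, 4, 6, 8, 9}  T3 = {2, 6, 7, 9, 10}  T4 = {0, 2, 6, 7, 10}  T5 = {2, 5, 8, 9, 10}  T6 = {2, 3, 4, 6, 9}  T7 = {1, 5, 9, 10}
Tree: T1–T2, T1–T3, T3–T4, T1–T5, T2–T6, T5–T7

No — edge (2,1) lies in no bag.

A tree decomposition must satisfy three properties: every vertex lies in some bag; for every edge, both endpoints lie together in some bag; and for every vertex, the bags containing it form a connected subtree. Here edge (2,1) lies in no bag, so the decomposition is invalid.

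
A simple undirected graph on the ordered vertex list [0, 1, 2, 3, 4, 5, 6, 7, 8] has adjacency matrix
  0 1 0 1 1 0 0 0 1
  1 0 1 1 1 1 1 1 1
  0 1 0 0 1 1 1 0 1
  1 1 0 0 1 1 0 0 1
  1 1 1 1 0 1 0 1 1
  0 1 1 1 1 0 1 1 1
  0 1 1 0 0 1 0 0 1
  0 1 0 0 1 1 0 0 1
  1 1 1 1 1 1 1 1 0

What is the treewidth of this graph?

4

A width-4 tree decomposition is:
Bags: B1 = {1, 2, 4, 5, 8}  B2 = {1, 2, 5, 6, 8}  B3 = {1, 3, 4, 5, 8}  B4 = {1, 4, 5, 7, 8}  B5 = {0, 1, 3, 4, 8}
Tree: B1–B2, B1–B3, B3–B4, B3–B5
The largest bag has 5 vertices, giving width 4; this decomposition certifies tw(G) ≤ 4. Conversely, {0, 1, 3, 4, 8} is a clique of size 5, and the vertices of any clique must share a bag in every tree decomposition; so some bag has ≥ 5 vertices and tw(G) ≥ 4. The upper and lower bounds meet at 4, so that is the treewidth.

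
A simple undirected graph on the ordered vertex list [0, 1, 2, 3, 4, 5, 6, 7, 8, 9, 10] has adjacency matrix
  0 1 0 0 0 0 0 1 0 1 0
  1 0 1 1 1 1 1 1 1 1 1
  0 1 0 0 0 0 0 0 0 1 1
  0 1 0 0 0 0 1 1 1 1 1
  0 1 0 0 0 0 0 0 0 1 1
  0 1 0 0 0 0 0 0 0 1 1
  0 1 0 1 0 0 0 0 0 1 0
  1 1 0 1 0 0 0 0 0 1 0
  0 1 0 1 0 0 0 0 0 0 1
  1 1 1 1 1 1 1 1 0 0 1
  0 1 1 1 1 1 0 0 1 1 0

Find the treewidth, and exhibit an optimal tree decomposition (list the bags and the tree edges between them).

Treewidth 3.
One such decomposition:
Bags: B1 = {1, 3, 9, 10}  B2 = {1, 3, 6, 9}  B3 = {1, 3, 7, 9}  B4 = {1, 5, 9, 10}  B5 = {1, 2, 9, 10}  B6 = {0, 1, 7, 9}  B7 = {1, 4, 9, 10}  B8 = {1, 3, 8, 10}
Tree: B1–B2, B1–B3, B1–B4, B1–B5, B3–B6, B1–B7, B1–B8

The largest bag has 4 vertices, giving width 3; this decomposition certifies tw(G) ≤ 3. For the lower bound, the 4 vertices {1, 3, 8, 10} are pairwise adjacent, and any tree decomposition puts a clique entirely inside one bag — forcing width ≥ 3. The upper and lower bounds meet at 3, so that is the treewidth.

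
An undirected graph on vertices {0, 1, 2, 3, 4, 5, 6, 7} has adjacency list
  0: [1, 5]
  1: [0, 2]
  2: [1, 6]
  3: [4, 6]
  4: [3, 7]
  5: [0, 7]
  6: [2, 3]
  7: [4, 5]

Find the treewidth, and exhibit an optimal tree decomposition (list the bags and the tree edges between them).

The largest bag has 3 vertices, giving width 2; this decomposition certifies tw(G) ≤ 2. The edges 7–4–3–6–2–1–0–5–7 form a cycle, so G is not a tree and its treewidth is at least 2. The upper and lower bounds meet at 2, so that is the treewidth.

Treewidth 2.
Bags: B1 = {3, 4, 7}  B2 = {3, 6, 7}  B3 = {2, 6, 7}  B4 = {1, 2, 7}  B5 = {0, 1, 7}  B6 = {0, 5, 7}
Tree: B1–B2, B2–B3, B3–B4, B4–B5, B5–B6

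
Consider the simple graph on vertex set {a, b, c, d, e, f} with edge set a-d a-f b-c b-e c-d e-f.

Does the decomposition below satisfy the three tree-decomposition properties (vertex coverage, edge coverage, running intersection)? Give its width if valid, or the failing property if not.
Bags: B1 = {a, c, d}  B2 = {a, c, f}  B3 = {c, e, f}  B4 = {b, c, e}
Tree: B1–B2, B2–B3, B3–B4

Yes; width 2.

Vertex coverage: the bags together contain {a, b, c, d, e, f}, the full vertex set. Edge coverage: each edge of G has both endpoints in at least one bag. Running intersection: for every vertex, the bags containing it form a connected subtree. All three properties hold, so this is a valid tree decomposition of width max|bag| − 1 = 2, and hence tw(G) ≤ 2.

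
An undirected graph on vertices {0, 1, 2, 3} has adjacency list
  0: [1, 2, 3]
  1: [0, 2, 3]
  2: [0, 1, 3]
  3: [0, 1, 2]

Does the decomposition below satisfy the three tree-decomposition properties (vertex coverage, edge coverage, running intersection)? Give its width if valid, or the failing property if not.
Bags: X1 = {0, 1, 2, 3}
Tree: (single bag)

Yes; width 3.

Checking the three conditions: (i) the bags cover all of {0, 1, 2, 3}; (ii) for each edge, some bag contains both endpoints; (iii) the bags containing any fixed vertex form a subtree. All hold, so the decomposition is valid with width 4 − 1 = 3.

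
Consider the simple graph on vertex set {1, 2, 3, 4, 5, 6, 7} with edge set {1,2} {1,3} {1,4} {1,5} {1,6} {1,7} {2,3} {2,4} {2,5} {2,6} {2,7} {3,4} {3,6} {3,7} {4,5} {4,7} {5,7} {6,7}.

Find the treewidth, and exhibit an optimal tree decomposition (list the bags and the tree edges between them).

Treewidth 4.
One such decomposition:
Bags: B1 = {1, 2, 3, 4, 7}  B2 = {1, 2, 4, 5, 7}  B3 = {1, 2, 3, 6, 7}
Tree: B1–B2, B1–B3

Each bag holds 5 vertices, so the decomposition has width 4, which upper-bounds the treewidth. For the lower bound, the 5 vertices {1, 2, 3, 4, 7} are pairwise adjacent, and any tree decomposition puts a clique entirely inside one bag — forcing width ≥ 4. Therefore the treewidth is 4.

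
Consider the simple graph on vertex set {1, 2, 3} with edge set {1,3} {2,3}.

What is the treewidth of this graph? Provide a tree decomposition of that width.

The largest bag has 2 vertices, giving width 1; this decomposition certifies tw(G) ≤ 1. G has an edge, so its treewidth is at least 1. Hence tw(G) = 1 exactly.

Treewidth 1.
One optimal decomposition is:
Bags: B1 = {1, 3}  B2 = {2, 3}
Tree: B1–B2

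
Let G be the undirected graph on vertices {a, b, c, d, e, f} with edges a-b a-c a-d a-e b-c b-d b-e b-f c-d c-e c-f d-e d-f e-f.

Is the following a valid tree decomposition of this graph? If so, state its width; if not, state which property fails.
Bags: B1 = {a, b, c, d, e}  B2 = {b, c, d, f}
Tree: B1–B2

No — edge (e,f) lies in no bag.

A tree decomposition must satisfy three properties: every vertex lies in some bag; for every edge, both endpoints lie together in some bag; and for every vertex, the bags containing it form a connected subtree. Here edge (e,f) lies in no bag, so the decomposition is invalid.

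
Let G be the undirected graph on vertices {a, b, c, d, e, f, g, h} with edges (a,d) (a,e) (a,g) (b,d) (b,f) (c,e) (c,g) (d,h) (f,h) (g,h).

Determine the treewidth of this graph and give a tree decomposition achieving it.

Every bag has size at most 3, so the width is 3 − 1 = 2 and tw(G) ≤ 2. For the lower bound, G contains the cycle f–b–d–h–f, so G is not a forest; only forests have treewidth ≤ 1, hence tw(G) ≥ 2. The upper and lower bounds meet at 2, so that is the treewidth.

Treewidth 2.
One optimal decomposition is:
Bags: B1 = {b, f, h}  B2 = {b, d, h}  B3 = {d, g, h}  B4 = {a, d, g}  B5 = {a, c, g}  B6 = {a, c, e}
Tree: B1–B2, B2–B3, B3–B4, B4–B5, B5–B6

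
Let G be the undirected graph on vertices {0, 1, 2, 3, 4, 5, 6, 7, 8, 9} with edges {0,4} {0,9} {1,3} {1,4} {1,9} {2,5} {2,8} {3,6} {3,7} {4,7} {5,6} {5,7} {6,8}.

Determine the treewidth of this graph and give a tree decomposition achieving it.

The largest bag has 3 vertices, giving width 2; this decomposition certifies tw(G) ≤ 2. The edges 2–8–6–5–2 form a cycle, so G is not a tree and its treewidth is at least 2. Therefore the treewidth is 2.

Treewidth 2.
One such decomposition:
Bags: B1 = {2, 5, 8}  B2 = {5, 6, 8}  B3 = {5, 6, 7}  B4 = {3, 6, 7}  B5 = {3, 4, 7}  B6 = {1, 3, 4}  B7 = {0, 1, 4}  B8 = {0, 1, 9}
Tree: B1–B2, B2–B3, B3–B4, B4–B5, B5–B6, B6–B7, B7–B8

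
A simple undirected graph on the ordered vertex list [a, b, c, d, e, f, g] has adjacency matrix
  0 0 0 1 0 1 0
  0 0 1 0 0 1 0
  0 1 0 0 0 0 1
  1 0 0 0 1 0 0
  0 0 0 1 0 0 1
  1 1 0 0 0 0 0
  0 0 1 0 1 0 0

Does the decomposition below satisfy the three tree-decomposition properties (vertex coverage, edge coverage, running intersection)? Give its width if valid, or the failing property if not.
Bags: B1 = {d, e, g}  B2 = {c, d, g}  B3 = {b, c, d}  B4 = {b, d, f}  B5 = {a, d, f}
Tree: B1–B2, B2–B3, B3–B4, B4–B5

Vertex coverage: the bags together contain {a, b, c, d, e, f, g}, the full vertex set. Edge coverage: each edge of G has both endpoints in at least one bag. Running intersection: for every vertex, the bags containing it form a connected subtree. All three properties hold, so this is a valid tree decomposition of width max|bag| − 1 = 2, and hence tw(G) ≤ 2.

Yes; width 2.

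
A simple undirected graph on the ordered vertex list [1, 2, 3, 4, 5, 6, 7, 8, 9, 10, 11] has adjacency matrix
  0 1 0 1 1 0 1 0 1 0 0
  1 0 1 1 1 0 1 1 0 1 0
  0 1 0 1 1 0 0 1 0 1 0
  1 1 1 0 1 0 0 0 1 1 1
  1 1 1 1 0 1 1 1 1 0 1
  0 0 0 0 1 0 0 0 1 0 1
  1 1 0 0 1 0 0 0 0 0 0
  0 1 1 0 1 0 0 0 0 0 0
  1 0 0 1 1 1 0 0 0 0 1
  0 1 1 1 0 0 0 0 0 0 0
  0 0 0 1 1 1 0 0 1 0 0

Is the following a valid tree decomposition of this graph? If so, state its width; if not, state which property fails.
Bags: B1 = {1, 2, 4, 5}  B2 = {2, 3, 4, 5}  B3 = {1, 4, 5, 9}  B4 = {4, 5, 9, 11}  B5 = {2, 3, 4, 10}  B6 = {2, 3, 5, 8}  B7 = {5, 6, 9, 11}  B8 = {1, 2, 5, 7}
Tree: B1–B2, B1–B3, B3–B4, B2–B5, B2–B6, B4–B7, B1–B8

Every vertex of G appears in some bag (union = {1, 2, 3, 4, 5, 6, 7, 8, 9, 10, 11}); every edge is covered by a bag; and for each vertex v the set of bags containing v is connected in the bag tree. The decomposition is therefore valid. The largest bag has 4 vertices, so the width is 3.

Yes; width 3.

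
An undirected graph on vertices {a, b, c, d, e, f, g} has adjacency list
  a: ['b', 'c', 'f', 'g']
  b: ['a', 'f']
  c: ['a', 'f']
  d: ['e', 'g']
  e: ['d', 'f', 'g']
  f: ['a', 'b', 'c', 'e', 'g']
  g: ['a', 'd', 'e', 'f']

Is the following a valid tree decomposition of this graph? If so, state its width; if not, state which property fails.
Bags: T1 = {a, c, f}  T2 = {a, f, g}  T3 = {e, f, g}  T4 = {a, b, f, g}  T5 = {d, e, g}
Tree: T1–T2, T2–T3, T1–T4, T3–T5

A tree decomposition must satisfy three properties: every vertex lies in some bag; for every edge, both endpoints lie together in some bag; and for every vertex, the bags containing it form a connected subtree. Here bags containing vertex g are not connected in the tree, so the decomposition is invalid.

No — bags containing vertex g are not connected in the tree.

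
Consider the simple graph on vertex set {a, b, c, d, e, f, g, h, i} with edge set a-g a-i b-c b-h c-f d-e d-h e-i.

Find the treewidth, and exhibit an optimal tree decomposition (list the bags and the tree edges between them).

Treewidth 1.
Bags: B1 = {c, f}  B2 = {b, c}  B3 = {b, h}  B4 = {d, h}  B5 = {d, e}  B6 = {e, i}  B7 = {a, i}  B8 = {a, g}
Tree: B1–B2, B2–B3, B3–B4, B4–B5, B5–B6, B6–B7, B7–B8

Every bag has size at most 2, so the width is 2 − 1 = 1 and tw(G) ≤ 1. Since G has at least one edge (e.g. f–c), it is not an edgeless graph, so tw(G) ≥ 1. Hence tw(G) = 1 exactly.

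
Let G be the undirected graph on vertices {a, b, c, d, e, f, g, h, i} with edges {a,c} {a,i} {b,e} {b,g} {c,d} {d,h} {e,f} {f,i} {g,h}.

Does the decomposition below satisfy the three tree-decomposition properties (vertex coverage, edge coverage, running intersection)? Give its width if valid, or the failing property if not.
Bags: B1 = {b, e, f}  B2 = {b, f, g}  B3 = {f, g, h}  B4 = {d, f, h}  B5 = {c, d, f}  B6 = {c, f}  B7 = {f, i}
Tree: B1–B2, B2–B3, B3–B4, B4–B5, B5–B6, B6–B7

A tree decomposition must satisfy three properties: every vertex lies in some bag; for every edge, both endpoints lie together in some bag; and for every vertex, the bags containing it form a connected subtree. Here vertex a appears in no bag, so the decomposition is invalid.

No — vertex a appears in no bag.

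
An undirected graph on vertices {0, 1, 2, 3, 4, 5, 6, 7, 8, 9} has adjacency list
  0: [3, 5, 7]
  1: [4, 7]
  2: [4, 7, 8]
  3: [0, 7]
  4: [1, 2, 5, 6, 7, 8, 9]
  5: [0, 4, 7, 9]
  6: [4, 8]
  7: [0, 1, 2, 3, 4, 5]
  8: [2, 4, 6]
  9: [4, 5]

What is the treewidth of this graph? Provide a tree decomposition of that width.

Every bag has size at most 3, so the width is 3 − 1 = 2 and tw(G) ≤ 2. Conversely, {0, 3, 7} is a clique of size 3, and the vertices of any clique must share a bag in every tree decomposition; so some bag has ≥ 3 vertices and tw(G) ≥ 2. Hence tw(G) = 2 exactly.

Treewidth 2.
One optimal decomposition is:
Bags: B1 = {1, 4, 7}  B2 = {4, 5, 7}  B3 = {4, 5, 9}  B4 = {0, 5, 7}  B5 = {2, 4, 7}  B6 = {2, 4, 8}  B7 = {4, 6, 8}  B8 = {0, 3, 7}
Tree: B1–B2, B2–B3, B2–B4, B1–B5, B5–B6, B6–B7, B4–B8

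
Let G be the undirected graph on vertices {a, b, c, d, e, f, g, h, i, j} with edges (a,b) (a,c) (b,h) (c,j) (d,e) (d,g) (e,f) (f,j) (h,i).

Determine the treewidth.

1

A width-1 tree decomposition is:
Bags: B1 = {d, g}  B2 = {d, e}  B3 = {e, f}  B4 = {f, j}  B5 = {c, j}  B6 = {a, c}  B7 = {a, b}  B8 = {b, h}  B9 = {h, i}
Tree: B1–B2, B2–B3, B3–B4, B4–B5, B5–B6, B6–B7, B7–B8, B8–B9
The largest bag has 2 vertices, giving width 1; this decomposition certifies tw(G) ≤ 1. Any graph with an edge has treewidth ≥ 1, and G has the edge g–d. Hence tw(G) = 1 exactly.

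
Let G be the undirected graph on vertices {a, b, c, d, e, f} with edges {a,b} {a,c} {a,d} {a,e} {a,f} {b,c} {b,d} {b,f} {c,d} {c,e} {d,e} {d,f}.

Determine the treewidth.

3

A width-3 tree decomposition is:
Bags: B1 = {a, b, d, f}  B2 = {a, b, c, d}  B3 = {a, c, d, e}
Tree: B1–B2, B2–B3
The largest bag has 4 vertices, giving width 3; this decomposition certifies tw(G) ≤ 3. For the lower bound, the 4 vertices {a, c, d, e} are pairwise adjacent, and any tree decomposition puts a clique entirely inside one bag — forcing width ≥ 3. Hence tw(G) = 3 exactly.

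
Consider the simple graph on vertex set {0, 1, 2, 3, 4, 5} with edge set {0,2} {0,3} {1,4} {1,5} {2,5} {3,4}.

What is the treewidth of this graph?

2

A width-2 tree decomposition is:
Bags: B1 = {1, 4, 5}  B2 = {2, 4, 5}  B3 = {0, 2, 4}  B4 = {0, 3, 4}
Tree: B1–B2, B2–B3, B3–B4
The largest bag has 3 vertices, giving width 2; this decomposition certifies tw(G) ≤ 2. The edges 4–1–5–2–0–3–4 form a cycle, so G is not a tree and its treewidth is at least 2. Combining the bounds, tw(G) = 2.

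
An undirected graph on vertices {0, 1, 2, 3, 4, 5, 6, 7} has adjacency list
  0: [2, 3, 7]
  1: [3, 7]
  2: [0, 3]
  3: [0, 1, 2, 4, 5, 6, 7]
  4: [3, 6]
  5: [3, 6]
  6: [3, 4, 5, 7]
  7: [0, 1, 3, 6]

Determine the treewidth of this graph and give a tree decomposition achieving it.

Every bag has size at most 3, so the width is 3 − 1 = 2 and tw(G) ≤ 2. Conversely, {0, 2, 3} is a clique of size 3, and the vertices of any clique must share a bag in every tree decomposition; so some bag has ≥ 3 vertices and tw(G) ≥ 2. Hence tw(G) = 2 exactly.

Treewidth 2.
One such decomposition:
Bags: B1 = {3, 6, 7}  B2 = {3, 5, 6}  B3 = {3, 4, 6}  B4 = {0, 3, 7}  B5 = {0, 2, 3}  B6 = {1, 3, 7}
Tree: B1–B2, B1–B3, B1–B4, B4–B5, B4–B6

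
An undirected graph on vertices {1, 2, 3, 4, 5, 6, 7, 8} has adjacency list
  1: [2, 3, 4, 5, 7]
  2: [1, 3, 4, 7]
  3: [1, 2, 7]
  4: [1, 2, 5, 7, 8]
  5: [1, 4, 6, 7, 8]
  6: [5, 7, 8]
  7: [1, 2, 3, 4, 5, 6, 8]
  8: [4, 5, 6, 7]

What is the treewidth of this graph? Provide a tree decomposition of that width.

Each bag holds 4 vertices, so the decomposition has width 3, which upper-bounds the treewidth. On the other hand G contains the 4-clique {4, 5, 7, 8}. A clique must lie in a single bag of any decomposition, so no decomposition can have width below 3. Hence tw(G) = 3 exactly.

Treewidth 3.
One such decomposition:
Bags: B1 = {1, 4, 5, 7}  B2 = {4, 5, 7, 8}  B3 = {1, 2, 4, 7}  B4 = {5, 6, 7, 8}  B5 = {1, 2, 3, 7}
Tree: B1–B2, B1–B3, B2–B4, B3–B5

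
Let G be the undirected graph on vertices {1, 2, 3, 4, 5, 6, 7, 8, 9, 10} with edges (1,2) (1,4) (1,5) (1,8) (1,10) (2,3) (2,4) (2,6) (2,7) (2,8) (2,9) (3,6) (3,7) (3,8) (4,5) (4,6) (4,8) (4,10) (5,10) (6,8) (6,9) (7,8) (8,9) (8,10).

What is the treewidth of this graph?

A width-3 tree decomposition is:
Bags: B1 = {1, 4, 8, 10}  B2 = {1, 2, 4, 8}  B3 = {2, 4, 6, 8}  B4 = {2, 6, 8, 9}  B5 = {1, 4, 5, 10}  B6 = {2, 3, 6, 8}  B7 = {2, 3, 7, 8}
Tree: B1–B2, B2–B3, B3–B4, B1–B5, B4–B6, B6–B7
Each bag holds 4 vertices, so the decomposition has width 3, which upper-bounds the treewidth. On the other hand G contains the 4-clique {1, 2, 4, 8}. A clique must lie in a single bag of any decomposition, so no decomposition can have width below 3. The upper and lower bounds meet at 3, so that is the treewidth.

3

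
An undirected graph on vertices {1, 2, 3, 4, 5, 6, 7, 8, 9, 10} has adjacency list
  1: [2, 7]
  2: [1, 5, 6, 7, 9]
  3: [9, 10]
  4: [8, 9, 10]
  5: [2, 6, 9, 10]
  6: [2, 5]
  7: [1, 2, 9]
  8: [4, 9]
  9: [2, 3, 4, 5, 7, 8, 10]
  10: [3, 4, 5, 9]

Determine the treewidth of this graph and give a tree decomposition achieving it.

Treewidth 2.
One optimal decomposition is:
Bags: B1 = {2, 7, 9}  B2 = {2, 5, 9}  B3 = {2, 5, 6}  B4 = {5, 9, 10}  B5 = {3, 9, 10}  B6 = {4, 9, 10}  B7 = {4, 8, 9}  B8 = {1, 2, 7}
Tree: B1–B2, B2–B3, B2–B4, B4–B5, B4–B6, B6–B7, B1–B8

Every bag has size at most 3, so the width is 3 − 1 = 2 and tw(G) ≤ 2. Conversely, {1, 2, 7} is a clique of size 3, and the vertices of any clique must share a bag in every tree decomposition; so some bag has ≥ 3 vertices and tw(G) ≥ 2. Therefore the treewidth is 2.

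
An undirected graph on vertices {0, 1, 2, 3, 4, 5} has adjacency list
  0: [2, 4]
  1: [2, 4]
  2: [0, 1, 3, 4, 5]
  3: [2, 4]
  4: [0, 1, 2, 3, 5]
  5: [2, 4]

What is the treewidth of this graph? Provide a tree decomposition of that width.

The largest bag has 3 vertices, giving width 2; this decomposition certifies tw(G) ≤ 2. For the lower bound, the 3 vertices {0, 2, 4} are pairwise adjacent, and any tree decomposition puts a clique entirely inside one bag — forcing width ≥ 2. Hence tw(G) = 2 exactly.

Treewidth 2.
One optimal decomposition is:
Bags: B1 = {1, 2, 4}  B2 = {0, 2, 4}  B3 = {2, 4, 5}  B4 = {2, 3, 4}
Tree: B1–B2, B2–B3, B3–B4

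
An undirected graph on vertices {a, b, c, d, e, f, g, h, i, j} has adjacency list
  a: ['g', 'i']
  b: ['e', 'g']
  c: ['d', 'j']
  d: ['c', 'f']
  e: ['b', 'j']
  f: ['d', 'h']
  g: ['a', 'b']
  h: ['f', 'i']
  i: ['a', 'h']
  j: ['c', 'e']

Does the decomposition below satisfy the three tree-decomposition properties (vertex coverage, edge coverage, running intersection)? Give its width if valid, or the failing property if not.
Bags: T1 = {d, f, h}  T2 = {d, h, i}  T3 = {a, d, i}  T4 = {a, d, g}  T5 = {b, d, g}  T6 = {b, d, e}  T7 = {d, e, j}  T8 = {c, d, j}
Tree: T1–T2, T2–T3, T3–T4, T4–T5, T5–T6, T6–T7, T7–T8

Yes; width 2.

Vertex coverage: the bags together contain {a, b, c, d, e, f, g, h, i, j}, the full vertex set. Edge coverage: each edge of G has both endpoints in at least one bag. Running intersection: for every vertex, the bags containing it form a connected subtree. All three properties hold, so this is a valid tree decomposition of width max|bag| − 1 = 2, and hence tw(G) ≤ 2.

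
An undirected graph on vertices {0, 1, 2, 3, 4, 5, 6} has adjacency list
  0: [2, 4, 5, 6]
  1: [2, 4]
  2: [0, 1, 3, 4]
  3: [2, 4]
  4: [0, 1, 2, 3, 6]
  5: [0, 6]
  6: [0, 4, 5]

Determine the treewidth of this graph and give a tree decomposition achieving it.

Treewidth 2.
One optimal decomposition is:
Bags: B1 = {0, 2, 4}  B2 = {2, 3, 4}  B3 = {0, 4, 6}  B4 = {0, 5, 6}  B5 = {1, 2, 4}
Tree: B1–B2, B1–B3, B3–B4, B1–B5

Each bag holds 3 vertices, so the decomposition has width 2, which upper-bounds the treewidth. On the other hand G contains the 3-clique {0, 2, 4}. A clique must lie in a single bag of any decomposition, so no decomposition can have width below 2. Therefore the treewidth is 2.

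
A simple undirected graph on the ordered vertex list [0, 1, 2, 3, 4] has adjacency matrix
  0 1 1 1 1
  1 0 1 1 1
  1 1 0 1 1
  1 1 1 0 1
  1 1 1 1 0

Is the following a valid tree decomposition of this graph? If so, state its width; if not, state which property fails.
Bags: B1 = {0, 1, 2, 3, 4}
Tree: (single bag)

Yes; width 4.

Checking the three conditions: (i) the bags cover all of {0, 1, 2, 3, 4}; (ii) for each edge, some bag contains both endpoints; (iii) the bags containing any fixed vertex form a subtree. All hold, so the decomposition is valid with width 5 − 1 = 4.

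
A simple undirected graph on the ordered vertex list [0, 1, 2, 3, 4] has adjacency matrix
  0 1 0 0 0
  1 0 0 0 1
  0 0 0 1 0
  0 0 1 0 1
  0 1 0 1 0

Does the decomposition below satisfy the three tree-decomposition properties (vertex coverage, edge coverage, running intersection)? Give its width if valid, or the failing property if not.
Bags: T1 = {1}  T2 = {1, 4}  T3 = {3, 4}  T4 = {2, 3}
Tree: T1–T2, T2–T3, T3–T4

No — vertex 0 appears in no bag.

A tree decomposition must satisfy three properties: every vertex lies in some bag; for every edge, both endpoints lie together in some bag; and for every vertex, the bags containing it form a connected subtree. Here vertex 0 appears in no bag, so the decomposition is invalid.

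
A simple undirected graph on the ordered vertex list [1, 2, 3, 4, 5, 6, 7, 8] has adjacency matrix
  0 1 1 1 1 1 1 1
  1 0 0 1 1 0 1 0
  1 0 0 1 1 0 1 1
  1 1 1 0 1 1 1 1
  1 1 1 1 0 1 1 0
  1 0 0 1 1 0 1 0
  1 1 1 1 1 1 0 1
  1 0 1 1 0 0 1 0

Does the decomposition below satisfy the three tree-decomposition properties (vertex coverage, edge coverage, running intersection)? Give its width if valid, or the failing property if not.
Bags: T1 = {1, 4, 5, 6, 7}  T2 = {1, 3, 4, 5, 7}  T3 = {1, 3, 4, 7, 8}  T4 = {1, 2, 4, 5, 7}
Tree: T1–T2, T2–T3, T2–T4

Yes; width 4.

Vertex coverage: the bags together contain {1, 2, 3, 4, 5, 6, 7, 8}, the full vertex set. Edge coverage: each edge of G has both endpoints in at least one bag. Running intersection: for every vertex, the bags containing it form a connected subtree. All three properties hold, so this is a valid tree decomposition of width max|bag| − 1 = 4, and hence tw(G) ≤ 4.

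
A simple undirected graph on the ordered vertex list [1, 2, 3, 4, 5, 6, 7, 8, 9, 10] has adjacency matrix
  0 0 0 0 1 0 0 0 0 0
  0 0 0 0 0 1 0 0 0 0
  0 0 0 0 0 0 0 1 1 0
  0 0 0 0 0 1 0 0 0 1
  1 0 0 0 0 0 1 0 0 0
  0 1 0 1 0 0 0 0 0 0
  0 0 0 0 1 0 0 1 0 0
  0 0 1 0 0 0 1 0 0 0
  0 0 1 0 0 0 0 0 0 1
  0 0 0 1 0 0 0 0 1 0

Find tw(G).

A width-1 tree decomposition is:
Bags: B1 = {1, 5}  B2 = {5, 7}  B3 = {7, 8}  B4 = {3, 8}  B5 = {3, 9}  B6 = {9, 10}  B7 = {4, 10}  B8 = {4, 6}  B9 = {2, 6}
Tree: B1–B2, B2–B3, B3–B4, B4–B5, B5–B6, B6–B7, B7–B8, B8–B9
Every bag has size at most 2, so the width is 2 − 1 = 1 and tw(G) ≤ 1. Since G has at least one edge (e.g. 1–5), it is not an edgeless graph, so tw(G) ≥ 1. Combining the bounds, tw(G) = 1.

1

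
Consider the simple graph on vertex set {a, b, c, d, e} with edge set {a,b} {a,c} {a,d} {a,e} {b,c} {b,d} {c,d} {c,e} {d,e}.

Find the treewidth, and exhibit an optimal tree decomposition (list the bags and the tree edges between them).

Treewidth 3.
One optimal decomposition is:
Bags: B1 = {a, c, d, e}  B2 = {a, b, c, d}
Tree: B1–B2

Every bag has size at most 4, so the width is 4 − 1 = 3 and tw(G) ≤ 3. For the lower bound, the 4 vertices {a, c, d, e} are pairwise adjacent, and any tree decomposition puts a clique entirely inside one bag — forcing width ≥ 3. Combining the bounds, tw(G) = 3.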